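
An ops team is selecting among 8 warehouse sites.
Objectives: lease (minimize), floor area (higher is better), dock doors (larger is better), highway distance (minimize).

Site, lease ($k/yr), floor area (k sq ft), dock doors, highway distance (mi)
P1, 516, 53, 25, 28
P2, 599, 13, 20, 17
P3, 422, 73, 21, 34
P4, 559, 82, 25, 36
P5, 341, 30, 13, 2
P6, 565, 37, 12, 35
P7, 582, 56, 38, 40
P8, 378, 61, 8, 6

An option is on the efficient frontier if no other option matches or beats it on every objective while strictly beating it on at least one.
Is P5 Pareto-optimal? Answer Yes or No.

P1: worse on lease (516 vs 341).
P2: worse on lease (599 vs 341).
P3: worse on lease (422 vs 341).
P4: worse on lease (559 vs 341).
P6: worse on lease (565 vs 341).
P7: worse on lease (582 vs 341).
P8: worse on lease (378 vs 341).
No option is at least as good as P5 on every objective and strictly better on one.

Yes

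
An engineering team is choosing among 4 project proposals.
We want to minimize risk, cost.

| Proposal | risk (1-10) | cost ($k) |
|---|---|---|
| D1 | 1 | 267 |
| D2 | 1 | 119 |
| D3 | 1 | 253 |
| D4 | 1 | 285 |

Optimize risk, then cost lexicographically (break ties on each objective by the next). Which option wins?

First minimize risk: best is 1, kept {D1, D2, D3, D4}.
Then minimize cost: best is 119, kept {D2}.

D2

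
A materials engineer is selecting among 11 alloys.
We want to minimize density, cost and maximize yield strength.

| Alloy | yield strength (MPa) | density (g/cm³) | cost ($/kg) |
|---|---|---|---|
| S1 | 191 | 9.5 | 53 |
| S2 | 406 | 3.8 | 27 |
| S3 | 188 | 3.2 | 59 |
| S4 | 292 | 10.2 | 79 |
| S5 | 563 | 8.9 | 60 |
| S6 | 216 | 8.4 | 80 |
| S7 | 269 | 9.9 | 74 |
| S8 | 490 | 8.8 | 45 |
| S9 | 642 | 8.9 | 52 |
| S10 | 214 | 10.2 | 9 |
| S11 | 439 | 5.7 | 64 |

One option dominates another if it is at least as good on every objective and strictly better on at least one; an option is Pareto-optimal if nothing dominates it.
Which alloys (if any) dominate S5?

S9

S9: yield strength 642≥563, density 8.9≤8.9, cost 52≤60 — dominates S5.
Others (S1, S2, S3, S4, S6, S7, S8, S10, S11) are each worse than S5 on at least one objective.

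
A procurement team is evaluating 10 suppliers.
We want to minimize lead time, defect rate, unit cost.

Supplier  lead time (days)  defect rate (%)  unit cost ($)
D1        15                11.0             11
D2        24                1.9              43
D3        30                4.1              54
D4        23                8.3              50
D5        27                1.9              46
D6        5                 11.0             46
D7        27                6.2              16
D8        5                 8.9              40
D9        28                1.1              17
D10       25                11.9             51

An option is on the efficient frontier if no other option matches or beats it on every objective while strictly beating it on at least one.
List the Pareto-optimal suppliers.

D1, D2, D4, D7, D8, D9

D1: not dominated (best unit cost).
D2: not dominated.
D3: dominated by D2 (lead time 24≤30, defect rate 1.9≤4.1, unit cost 43≤54).
D4: not dominated.
D5: dominated by D2 (lead time 24≤27, defect rate 1.9≤1.9, unit cost 43≤46).
D6: dominated by D8 (lead time 5≤5, defect rate 8.9≤11.0, unit cost 40≤46).
D7: not dominated.
D8: not dominated.
D9: not dominated (best defect rate).
D10: dominated by D1 (lead time 15≤25, defect rate 11.0≤11.9, unit cost 11≤51).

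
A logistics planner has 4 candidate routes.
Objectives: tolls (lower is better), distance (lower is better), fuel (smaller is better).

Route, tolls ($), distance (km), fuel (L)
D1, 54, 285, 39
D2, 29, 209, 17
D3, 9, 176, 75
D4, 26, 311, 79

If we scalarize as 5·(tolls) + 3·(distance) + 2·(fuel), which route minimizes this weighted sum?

D1: 5·54 + 3·285 + 2·39 = 1203
D2: 5·29 + 3·209 + 2·17 = 806
D3: 5·9 + 3·176 + 2·75 = 723
D4: 5·26 + 3·311 + 2·79 = 1221
Lowest: D3 at 723.

D3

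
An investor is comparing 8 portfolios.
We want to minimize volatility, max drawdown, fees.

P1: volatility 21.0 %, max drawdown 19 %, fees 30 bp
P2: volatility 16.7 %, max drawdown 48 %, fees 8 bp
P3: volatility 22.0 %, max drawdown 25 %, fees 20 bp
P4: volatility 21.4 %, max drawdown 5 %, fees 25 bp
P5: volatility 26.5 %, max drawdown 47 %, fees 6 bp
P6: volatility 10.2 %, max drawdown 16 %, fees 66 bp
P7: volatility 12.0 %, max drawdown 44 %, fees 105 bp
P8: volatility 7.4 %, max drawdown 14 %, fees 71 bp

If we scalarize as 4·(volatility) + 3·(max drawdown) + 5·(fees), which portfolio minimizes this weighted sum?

P1: 4·21.0 + 3·19 + 5·30 = 291.0
P2: 4·16.7 + 3·48 + 5·8 = 250.8
P3: 4·22.0 + 3·25 + 5·20 = 263.0
P4: 4·21.4 + 3·5 + 5·25 = 225.6
P5: 4·26.5 + 3·47 + 5·6 = 277.0
P6: 4·10.2 + 3·16 + 5·66 = 418.8
P7: 4·12.0 + 3·44 + 5·105 = 705.0
P8: 4·7.4 + 3·14 + 5·71 = 426.6
Lowest: P4 at 225.6.

P4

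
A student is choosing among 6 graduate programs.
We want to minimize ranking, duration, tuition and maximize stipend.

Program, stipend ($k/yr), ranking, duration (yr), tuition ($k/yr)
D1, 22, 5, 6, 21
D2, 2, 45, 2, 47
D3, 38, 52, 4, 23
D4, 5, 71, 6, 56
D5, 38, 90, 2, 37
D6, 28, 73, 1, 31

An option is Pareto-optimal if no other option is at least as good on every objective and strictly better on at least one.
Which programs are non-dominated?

D1, D2, D3, D5, D6

D1: not dominated (best ranking).
D2: not dominated.
D3: not dominated.
D4: dominated by D1 (stipend 22≥5, ranking 5≤71, duration 6≤6, tuition 21≤56).
D5: not dominated.
D6: not dominated (best duration).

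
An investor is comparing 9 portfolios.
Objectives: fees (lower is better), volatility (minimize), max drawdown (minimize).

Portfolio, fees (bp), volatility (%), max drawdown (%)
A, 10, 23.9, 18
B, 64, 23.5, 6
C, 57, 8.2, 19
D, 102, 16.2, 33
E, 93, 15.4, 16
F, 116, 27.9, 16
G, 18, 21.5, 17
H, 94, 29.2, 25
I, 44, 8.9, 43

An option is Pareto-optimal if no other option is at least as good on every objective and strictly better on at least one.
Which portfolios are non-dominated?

A, B, C, E, G, I

A: not dominated (best fees).
B: not dominated (best max drawdown).
C: not dominated (best volatility).
D: dominated by C (fees 57≤102, volatility 8.2≤16.2, max drawdown 19≤33).
E: not dominated.
F: dominated by B (fees 64≤116, volatility 23.5≤27.9, max drawdown 6≤16).
G: not dominated.
H: dominated by A (fees 10≤94, volatility 23.9≤29.2, max drawdown 18≤25).
I: not dominated.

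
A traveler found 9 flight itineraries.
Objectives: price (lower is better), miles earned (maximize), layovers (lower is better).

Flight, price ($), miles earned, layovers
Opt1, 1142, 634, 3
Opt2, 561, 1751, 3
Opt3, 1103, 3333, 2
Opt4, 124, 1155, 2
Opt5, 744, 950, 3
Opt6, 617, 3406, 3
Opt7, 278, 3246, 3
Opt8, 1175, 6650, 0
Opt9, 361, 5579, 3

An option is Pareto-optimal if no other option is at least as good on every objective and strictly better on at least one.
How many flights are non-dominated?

5

Opt1: dominated by Opt2 (price 561≤1142, miles earned 1751≥634, layovers 3≤3).
Opt2: dominated by Opt7 (price 278≤561, miles earned 3246≥1751, layovers 3≤3).
Opt3: not dominated.
Opt4: not dominated (best price).
Opt5: dominated by Opt2 (price 561≤744, miles earned 1751≥950, layovers 3≤3).
Opt6: dominated by Opt9 (price 361≤617, miles earned 5579≥3406, layovers 3≤3).
Opt7: not dominated.
Opt8: not dominated (best miles earned).
Opt9: not dominated.
Pareto-optimal: Opt3, Opt4, Opt7, Opt8, Opt9 → 5.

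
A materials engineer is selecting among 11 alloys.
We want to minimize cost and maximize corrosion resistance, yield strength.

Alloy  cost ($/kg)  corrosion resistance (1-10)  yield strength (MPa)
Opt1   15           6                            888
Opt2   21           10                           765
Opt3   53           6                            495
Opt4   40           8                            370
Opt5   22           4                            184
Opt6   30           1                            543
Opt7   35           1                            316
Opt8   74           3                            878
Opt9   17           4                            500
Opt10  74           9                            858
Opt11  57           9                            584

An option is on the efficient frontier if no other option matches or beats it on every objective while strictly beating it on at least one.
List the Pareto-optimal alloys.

Opt1: not dominated (best cost).
Opt2: not dominated (best corrosion resistance).
Opt3: dominated by Opt1 (cost 15≤53, corrosion resistance 6≥6, yield strength 888≥495).
Opt4: dominated by Opt2 (cost 21≤40, corrosion resistance 10≥8, yield strength 765≥370).
Opt5: dominated by Opt1 (cost 15≤22, corrosion resistance 6≥4, yield strength 888≥184).
Opt6: dominated by Opt1 (cost 15≤30, corrosion resistance 6≥1, yield strength 888≥543).
Opt7: dominated by Opt1 (cost 15≤35, corrosion resistance 6≥1, yield strength 888≥316).
Opt8: dominated by Opt1 (cost 15≤74, corrosion resistance 6≥3, yield strength 888≥878).
Opt9: dominated by Opt1 (cost 15≤17, corrosion resistance 6≥4, yield strength 888≥500).
Opt10: not dominated.
Opt11: dominated by Opt2 (cost 21≤57, corrosion resistance 10≥9, yield strength 765≥584).

Opt1, Opt2, Opt10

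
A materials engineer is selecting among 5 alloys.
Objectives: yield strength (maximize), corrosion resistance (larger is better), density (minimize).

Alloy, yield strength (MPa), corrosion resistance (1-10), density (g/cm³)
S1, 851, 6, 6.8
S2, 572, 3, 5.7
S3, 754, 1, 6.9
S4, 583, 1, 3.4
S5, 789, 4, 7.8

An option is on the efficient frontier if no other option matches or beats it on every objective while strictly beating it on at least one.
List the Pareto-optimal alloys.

S1: not dominated (best yield strength).
S2: not dominated.
S3: dominated by S1 (yield strength 851≥754, corrosion resistance 6≥1, density 6.8≤6.9).
S4: not dominated (best density).
S5: dominated by S1 (yield strength 851≥789, corrosion resistance 6≥4, density 6.8≤7.8).

S1, S2, S4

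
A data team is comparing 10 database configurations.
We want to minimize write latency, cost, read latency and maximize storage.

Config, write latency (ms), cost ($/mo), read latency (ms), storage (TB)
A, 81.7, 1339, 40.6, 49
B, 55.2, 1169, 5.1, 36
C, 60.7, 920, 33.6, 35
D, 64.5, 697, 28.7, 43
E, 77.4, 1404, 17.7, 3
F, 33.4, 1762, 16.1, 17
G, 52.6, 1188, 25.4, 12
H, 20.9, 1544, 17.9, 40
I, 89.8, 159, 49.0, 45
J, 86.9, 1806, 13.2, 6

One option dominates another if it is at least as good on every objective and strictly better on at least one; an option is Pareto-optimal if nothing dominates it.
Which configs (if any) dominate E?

B

B: write latency 55.2≤77.4, cost 1169≤1404, read latency 5.1≤17.7, storage 36≥3 — dominates E.
Others (A, C, D, F, G, H, I, J) are each worse than E on at least one objective.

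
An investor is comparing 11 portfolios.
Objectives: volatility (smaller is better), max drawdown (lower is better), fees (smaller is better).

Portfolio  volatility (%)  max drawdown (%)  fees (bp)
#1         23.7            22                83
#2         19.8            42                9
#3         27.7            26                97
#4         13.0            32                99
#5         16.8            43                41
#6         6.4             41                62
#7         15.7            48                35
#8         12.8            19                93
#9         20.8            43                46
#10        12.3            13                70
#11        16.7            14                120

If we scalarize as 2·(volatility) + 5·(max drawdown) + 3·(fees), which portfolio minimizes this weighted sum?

#1: 2·23.7 + 5·22 + 3·83 = 406.4
#2: 2·19.8 + 5·42 + 3·9 = 276.6
#3: 2·27.7 + 5·26 + 3·97 = 476.4
#4: 2·13.0 + 5·32 + 3·99 = 483.0
#5: 2·16.8 + 5·43 + 3·41 = 371.6
#6: 2·6.4 + 5·41 + 3·62 = 403.8
#7: 2·15.7 + 5·48 + 3·35 = 376.4
#8: 2·12.8 + 5·19 + 3·93 = 399.6
#9: 2·20.8 + 5·43 + 3·46 = 394.6
#10: 2·12.3 + 5·13 + 3·70 = 299.6
#11: 2·16.7 + 5·14 + 3·120 = 463.4
Lowest: #2 at 276.6.

#2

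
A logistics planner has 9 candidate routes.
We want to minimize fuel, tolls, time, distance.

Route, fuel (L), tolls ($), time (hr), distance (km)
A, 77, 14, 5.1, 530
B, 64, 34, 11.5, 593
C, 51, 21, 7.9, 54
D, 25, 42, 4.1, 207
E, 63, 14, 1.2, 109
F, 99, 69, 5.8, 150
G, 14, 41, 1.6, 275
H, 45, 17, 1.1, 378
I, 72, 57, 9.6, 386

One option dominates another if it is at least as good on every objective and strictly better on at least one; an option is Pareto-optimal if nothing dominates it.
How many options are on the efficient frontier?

A: dominated by E (fuel 63≤77, tolls 14≤14, time 1.2≤5.1, distance 109≤530).
B: dominated by C (fuel 51≤64, tolls 21≤34, time 7.9≤11.5, distance 54≤593).
C: not dominated (best distance).
D: not dominated.
E: not dominated.
F: dominated by E (fuel 63≤99, tolls 14≤69, time 1.2≤5.8, distance 109≤150).
G: not dominated (best fuel).
H: not dominated (best time).
I: dominated by C (fuel 51≤72, tolls 21≤57, time 7.9≤9.6, distance 54≤386).
Pareto-optimal: C, D, E, G, H → 5.

5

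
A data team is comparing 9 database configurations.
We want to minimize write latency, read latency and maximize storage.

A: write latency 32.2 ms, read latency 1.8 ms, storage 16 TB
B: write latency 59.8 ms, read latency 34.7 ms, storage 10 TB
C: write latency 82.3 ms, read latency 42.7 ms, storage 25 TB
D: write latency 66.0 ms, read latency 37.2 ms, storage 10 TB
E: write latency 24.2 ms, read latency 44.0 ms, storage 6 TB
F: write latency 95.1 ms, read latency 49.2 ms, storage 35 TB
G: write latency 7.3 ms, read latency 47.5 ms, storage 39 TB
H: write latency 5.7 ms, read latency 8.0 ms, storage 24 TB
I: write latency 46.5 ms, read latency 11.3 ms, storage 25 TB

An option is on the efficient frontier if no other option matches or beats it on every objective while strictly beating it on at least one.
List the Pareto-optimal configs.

A, G, H, I

A: not dominated (best read latency).
B: dominated by A (write latency 32.2≤59.8, read latency 1.8≤34.7, storage 16≥10).
C: dominated by I (write latency 46.5≤82.3, read latency 11.3≤42.7, storage 25≥25).
D: dominated by A (write latency 32.2≤66.0, read latency 1.8≤37.2, storage 16≥10).
E: dominated by H (write latency 5.7≤24.2, read latency 8.0≤44.0, storage 24≥6).
F: dominated by G (write latency 7.3≤95.1, read latency 47.5≤49.2, storage 39≥35).
G: not dominated (best storage).
H: not dominated (best write latency).
I: not dominated.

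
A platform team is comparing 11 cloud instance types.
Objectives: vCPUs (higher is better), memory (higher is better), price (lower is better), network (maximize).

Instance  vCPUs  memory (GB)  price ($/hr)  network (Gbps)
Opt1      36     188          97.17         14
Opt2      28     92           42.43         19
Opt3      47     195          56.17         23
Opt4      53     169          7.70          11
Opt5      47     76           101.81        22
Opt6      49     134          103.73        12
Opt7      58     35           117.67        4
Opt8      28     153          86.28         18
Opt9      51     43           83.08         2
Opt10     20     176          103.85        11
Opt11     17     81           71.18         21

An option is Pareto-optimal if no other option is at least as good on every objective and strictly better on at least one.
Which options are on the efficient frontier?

Opt1: dominated by Opt3 (vCPUs 47≥36, memory 195≥188, price 56.17≤97.17, network 23≥14).
Opt2: not dominated.
Opt3: not dominated (best memory).
Opt4: not dominated (best price).
Opt5: dominated by Opt3 (vCPUs 47≥47, memory 195≥76, price 56.17≤101.81, network 23≥22).
Opt6: not dominated.
Opt7: not dominated (best vCPUs).
Opt8: dominated by Opt3 (vCPUs 47≥28, memory 195≥153, price 56.17≤86.28, network 23≥18).
Opt9: dominated by Opt4 (vCPUs 53≥51, memory 169≥43, price 7.70≤83.08, network 11≥2).
Opt10: dominated by Opt1 (vCPUs 36≥20, memory 188≥176, price 97.17≤103.85, network 14≥11).
Opt11: dominated by Opt3 (vCPUs 47≥17, memory 195≥81, price 56.17≤71.18, network 23≥21).

Opt2, Opt3, Opt4, Opt6, Opt7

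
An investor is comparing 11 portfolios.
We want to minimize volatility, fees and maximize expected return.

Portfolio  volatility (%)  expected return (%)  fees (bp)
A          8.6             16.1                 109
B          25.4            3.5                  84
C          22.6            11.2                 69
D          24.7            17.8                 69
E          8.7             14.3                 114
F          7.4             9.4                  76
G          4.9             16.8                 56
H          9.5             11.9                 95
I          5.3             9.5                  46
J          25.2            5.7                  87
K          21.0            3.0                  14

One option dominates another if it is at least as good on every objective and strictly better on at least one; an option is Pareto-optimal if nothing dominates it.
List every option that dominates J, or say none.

C, D, F, G, I

C: volatility 22.6≤25.2, expected return 11.2≥5.7, fees 69≤87 — dominates J.
D: volatility 24.7≤25.2, expected return 17.8≥5.7, fees 69≤87 — dominates J.
F: volatility 7.4≤25.2, expected return 9.4≥5.7, fees 76≤87 — dominates J.
G: volatility 4.9≤25.2, expected return 16.8≥5.7, fees 56≤87 — dominates J.
I: volatility 5.3≤25.2, expected return 9.5≥5.7, fees 46≤87 — dominates J.
Others (A, B, E, H, K) are each worse than J on at least one objective.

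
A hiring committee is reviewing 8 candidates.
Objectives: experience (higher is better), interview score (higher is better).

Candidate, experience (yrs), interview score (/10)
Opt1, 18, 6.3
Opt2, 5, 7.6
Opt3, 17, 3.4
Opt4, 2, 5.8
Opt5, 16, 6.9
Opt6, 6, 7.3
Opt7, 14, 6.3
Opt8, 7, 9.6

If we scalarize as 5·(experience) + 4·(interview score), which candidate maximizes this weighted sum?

Opt1: 5·18 + 4·6.3 = 115.2
Opt2: 5·5 + 4·7.6 = 55.4
Opt3: 5·17 + 4·3.4 = 98.6
Opt4: 5·2 + 4·5.8 = 33.2
Opt5: 5·16 + 4·6.9 = 107.6
Opt6: 5·6 + 4·7.3 = 59.2
Opt7: 5·14 + 4·6.3 = 95.2
Opt8: 5·7 + 4·9.6 = 73.4
Highest: Opt1 at 115.2.

Opt1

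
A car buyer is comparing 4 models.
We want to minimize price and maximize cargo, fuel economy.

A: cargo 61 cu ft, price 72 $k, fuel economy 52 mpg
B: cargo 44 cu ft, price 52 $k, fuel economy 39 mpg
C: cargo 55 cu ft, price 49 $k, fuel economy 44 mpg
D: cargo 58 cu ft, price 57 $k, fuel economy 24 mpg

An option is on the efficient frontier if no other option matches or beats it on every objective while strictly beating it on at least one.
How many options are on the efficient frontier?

3

A: not dominated (best cargo).
B: dominated by C (cargo 55≥44, price 49≤52, fuel economy 44≥39).
C: not dominated (best price).
D: not dominated.
Pareto-optimal: A, C, D → 3.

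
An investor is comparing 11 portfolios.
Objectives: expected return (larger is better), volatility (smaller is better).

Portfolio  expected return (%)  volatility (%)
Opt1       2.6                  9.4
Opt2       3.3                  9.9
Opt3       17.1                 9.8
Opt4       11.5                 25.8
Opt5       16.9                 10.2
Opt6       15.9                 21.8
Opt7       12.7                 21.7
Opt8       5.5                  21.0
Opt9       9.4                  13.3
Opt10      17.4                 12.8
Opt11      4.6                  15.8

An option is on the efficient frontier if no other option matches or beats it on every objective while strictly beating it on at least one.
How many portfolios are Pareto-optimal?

Opt1: not dominated (best volatility).
Opt2: dominated by Opt3 (expected return 17.1≥3.3, volatility 9.8≤9.9).
Opt3: not dominated.
Opt4: dominated by Opt3 (expected return 17.1≥11.5, volatility 9.8≤25.8).
Opt5: dominated by Opt3 (expected return 17.1≥16.9, volatility 9.8≤10.2).
Opt6: dominated by Opt3 (expected return 17.1≥15.9, volatility 9.8≤21.8).
Opt7: dominated by Opt3 (expected return 17.1≥12.7, volatility 9.8≤21.7).
Opt8: dominated by Opt3 (expected return 17.1≥5.5, volatility 9.8≤21.0).
Opt9: dominated by Opt3 (expected return 17.1≥9.4, volatility 9.8≤13.3).
Opt10: not dominated (best expected return).
Opt11: dominated by Opt3 (expected return 17.1≥4.6, volatility 9.8≤15.8).
Pareto-optimal: Opt1, Opt3, Opt10 → 3.

3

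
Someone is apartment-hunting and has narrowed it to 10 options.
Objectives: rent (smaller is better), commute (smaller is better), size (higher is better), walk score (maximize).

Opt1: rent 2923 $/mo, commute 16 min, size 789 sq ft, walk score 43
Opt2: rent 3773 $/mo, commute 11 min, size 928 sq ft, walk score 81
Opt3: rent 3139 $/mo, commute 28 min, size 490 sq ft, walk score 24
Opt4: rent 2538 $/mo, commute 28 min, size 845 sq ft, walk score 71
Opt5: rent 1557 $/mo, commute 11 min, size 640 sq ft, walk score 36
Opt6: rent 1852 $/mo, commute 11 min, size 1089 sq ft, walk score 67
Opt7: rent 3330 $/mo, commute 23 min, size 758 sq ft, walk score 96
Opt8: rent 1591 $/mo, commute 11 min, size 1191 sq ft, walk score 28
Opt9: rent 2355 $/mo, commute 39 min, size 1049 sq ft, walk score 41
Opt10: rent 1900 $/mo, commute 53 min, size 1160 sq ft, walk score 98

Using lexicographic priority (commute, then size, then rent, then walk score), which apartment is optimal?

Opt8

First minimize commute: best is 11, kept {Opt2, Opt5, Opt6, Opt8}.
Then maximize size: best is 1191, kept {Opt8}.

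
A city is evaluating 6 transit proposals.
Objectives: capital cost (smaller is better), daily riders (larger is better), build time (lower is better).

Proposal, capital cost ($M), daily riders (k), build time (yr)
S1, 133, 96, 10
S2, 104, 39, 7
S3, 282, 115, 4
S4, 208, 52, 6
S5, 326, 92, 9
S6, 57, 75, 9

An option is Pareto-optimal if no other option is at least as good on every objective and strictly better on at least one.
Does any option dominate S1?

No

S2: worse on daily riders (39 vs 96).
S3: worse on capital cost (282 vs 133).
S4: worse on capital cost (208 vs 133).
S5: worse on capital cost (326 vs 133).
S6: worse on daily riders (75 vs 96).
No option is at least as good as S1 on every objective and strictly better on one.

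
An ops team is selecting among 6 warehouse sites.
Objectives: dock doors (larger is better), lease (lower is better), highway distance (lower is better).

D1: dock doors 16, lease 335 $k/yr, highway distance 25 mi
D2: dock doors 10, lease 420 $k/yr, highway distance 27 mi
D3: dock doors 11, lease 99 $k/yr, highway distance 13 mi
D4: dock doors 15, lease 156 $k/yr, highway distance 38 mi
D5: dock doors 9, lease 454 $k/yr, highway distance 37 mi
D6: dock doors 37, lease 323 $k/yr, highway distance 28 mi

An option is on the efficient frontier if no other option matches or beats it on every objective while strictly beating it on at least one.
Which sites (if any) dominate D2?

D1: dock doors 16≥10, lease 335≤420, highway distance 25≤27 — dominates D2.
D3: dock doors 11≥10, lease 99≤420, highway distance 13≤27 — dominates D2.
Others (D4, D5, D6) are each worse than D2 on at least one objective.

D1, D3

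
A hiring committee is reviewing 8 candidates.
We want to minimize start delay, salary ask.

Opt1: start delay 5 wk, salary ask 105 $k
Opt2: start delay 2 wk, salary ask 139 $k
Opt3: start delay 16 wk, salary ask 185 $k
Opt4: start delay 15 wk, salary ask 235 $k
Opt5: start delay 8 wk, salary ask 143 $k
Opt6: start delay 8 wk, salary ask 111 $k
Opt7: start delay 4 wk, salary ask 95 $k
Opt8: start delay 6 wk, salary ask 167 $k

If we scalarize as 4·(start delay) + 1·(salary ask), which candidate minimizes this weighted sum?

Opt7

Opt1: 4·5 + 1·105 = 125
Opt2: 4·2 + 1·139 = 147
Opt3: 4·16 + 1·185 = 249
Opt4: 4·15 + 1·235 = 295
Opt5: 4·8 + 1·143 = 175
Opt6: 4·8 + 1·111 = 143
Opt7: 4·4 + 1·95 = 111
Opt8: 4·6 + 1·167 = 191
Lowest: Opt7 at 111.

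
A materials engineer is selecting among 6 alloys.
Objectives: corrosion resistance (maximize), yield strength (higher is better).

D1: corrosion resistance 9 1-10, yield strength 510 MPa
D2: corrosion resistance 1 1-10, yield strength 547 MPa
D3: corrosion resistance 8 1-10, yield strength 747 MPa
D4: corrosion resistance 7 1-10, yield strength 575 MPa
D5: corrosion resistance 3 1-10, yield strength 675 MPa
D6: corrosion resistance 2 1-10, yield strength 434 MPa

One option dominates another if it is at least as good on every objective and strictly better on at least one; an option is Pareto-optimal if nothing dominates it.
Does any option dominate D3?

No

D1: worse on yield strength (510 vs 747).
D2: worse on corrosion resistance (1 vs 8).
D4: worse on corrosion resistance (7 vs 8).
D5: worse on corrosion resistance (3 vs 8).
D6: worse on corrosion resistance (2 vs 8).
No option is at least as good as D3 on every objective and strictly better on one.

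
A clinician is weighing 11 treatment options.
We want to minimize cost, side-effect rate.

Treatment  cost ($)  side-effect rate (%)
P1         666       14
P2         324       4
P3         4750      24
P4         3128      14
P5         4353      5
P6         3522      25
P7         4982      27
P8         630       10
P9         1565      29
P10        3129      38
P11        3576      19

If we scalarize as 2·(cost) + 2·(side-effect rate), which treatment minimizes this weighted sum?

P2

P1: 2·666 + 2·14 = 1360
P2: 2·324 + 2·4 = 656
P3: 2·4750 + 2·24 = 9548
P4: 2·3128 + 2·14 = 6284
P5: 2·4353 + 2·5 = 8716
P6: 2·3522 + 2·25 = 7094
P7: 2·4982 + 2·27 = 10018
P8: 2·630 + 2·10 = 1280
P9: 2·1565 + 2·29 = 3188
P10: 2·3129 + 2·38 = 6334
P11: 2·3576 + 2·19 = 7190
Lowest: P2 at 656.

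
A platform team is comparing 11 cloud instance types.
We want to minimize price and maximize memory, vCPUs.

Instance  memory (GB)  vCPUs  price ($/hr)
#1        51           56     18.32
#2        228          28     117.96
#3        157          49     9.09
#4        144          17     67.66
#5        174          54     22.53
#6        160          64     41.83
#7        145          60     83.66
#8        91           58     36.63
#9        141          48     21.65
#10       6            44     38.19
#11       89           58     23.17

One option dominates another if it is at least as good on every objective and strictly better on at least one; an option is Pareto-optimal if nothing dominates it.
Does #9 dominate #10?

Yes

#9 vs #10: memory 141≥6, vCPUs 48≥44, price 21.65≤38.19 — #9 is at least as good on every objective with at least one strict improvement.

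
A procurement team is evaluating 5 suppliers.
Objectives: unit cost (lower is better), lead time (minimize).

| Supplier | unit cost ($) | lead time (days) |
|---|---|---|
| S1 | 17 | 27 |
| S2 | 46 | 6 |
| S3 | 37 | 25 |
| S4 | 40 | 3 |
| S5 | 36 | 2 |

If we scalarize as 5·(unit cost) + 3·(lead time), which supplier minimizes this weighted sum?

S1

S1: 5·17 + 3·27 = 166
S2: 5·46 + 3·6 = 248
S3: 5·37 + 3·25 = 260
S4: 5·40 + 3·3 = 209
S5: 5·36 + 3·2 = 186
Lowest: S1 at 166.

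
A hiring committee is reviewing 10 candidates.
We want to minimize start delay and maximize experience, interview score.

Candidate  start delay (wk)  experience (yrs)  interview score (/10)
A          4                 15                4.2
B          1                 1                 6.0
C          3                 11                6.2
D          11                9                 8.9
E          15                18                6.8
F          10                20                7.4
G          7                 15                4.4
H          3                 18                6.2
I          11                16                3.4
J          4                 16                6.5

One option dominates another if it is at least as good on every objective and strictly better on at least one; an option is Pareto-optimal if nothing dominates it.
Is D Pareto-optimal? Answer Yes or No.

Yes

A: worse on interview score (4.2 vs 8.9).
B: worse on experience (1 vs 9).
C: worse on interview score (6.2 vs 8.9).
E: worse on start delay (15 vs 11).
F: worse on interview score (7.4 vs 8.9).
G: worse on interview score (4.4 vs 8.9).
H: worse on interview score (6.2 vs 8.9).
I: worse on interview score (3.4 vs 8.9).
J: worse on interview score (6.5 vs 8.9).
No option is at least as good as D on every objective and strictly better on one.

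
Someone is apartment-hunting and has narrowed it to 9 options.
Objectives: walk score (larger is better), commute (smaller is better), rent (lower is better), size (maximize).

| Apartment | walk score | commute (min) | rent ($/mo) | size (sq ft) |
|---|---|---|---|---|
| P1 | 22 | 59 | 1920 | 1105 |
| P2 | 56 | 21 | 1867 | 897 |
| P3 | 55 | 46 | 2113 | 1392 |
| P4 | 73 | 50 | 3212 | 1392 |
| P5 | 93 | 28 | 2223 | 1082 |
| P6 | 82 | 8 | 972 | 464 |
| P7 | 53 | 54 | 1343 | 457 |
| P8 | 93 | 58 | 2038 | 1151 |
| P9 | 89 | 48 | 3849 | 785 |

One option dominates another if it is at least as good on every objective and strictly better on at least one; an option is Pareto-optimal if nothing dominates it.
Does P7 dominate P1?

No

P7 vs P1: P7 is worse on size (457 vs 1105), so it does not dominate P1.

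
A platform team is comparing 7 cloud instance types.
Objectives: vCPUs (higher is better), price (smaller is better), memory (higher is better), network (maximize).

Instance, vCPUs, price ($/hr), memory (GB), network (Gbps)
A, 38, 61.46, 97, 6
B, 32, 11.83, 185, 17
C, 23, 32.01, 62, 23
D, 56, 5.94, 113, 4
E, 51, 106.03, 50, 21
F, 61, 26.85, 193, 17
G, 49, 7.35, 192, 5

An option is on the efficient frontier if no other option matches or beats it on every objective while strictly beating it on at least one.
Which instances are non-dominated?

B, C, D, E, F, G

A: dominated by F (vCPUs 61≥38, price 26.85≤61.46, memory 193≥97, network 17≥6).
B: not dominated.
C: not dominated (best network).
D: not dominated (best price).
E: not dominated.
F: not dominated (best vCPUs).
G: not dominated.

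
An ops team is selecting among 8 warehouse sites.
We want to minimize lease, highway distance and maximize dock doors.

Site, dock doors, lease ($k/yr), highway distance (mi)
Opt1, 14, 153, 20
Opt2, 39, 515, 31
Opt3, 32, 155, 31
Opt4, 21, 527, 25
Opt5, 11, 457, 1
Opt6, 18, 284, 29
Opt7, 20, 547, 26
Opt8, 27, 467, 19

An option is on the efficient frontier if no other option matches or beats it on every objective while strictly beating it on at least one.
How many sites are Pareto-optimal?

6

Opt1: not dominated (best lease).
Opt2: not dominated (best dock doors).
Opt3: not dominated.
Opt4: dominated by Opt8 (dock doors 27≥21, lease 467≤527, highway distance 19≤25).
Opt5: not dominated (best highway distance).
Opt6: not dominated.
Opt7: dominated by Opt4 (dock doors 21≥20, lease 527≤547, highway distance 25≤26).
Opt8: not dominated.
Pareto-optimal: Opt1, Opt2, Opt3, Opt5, Opt6, Opt8 → 6.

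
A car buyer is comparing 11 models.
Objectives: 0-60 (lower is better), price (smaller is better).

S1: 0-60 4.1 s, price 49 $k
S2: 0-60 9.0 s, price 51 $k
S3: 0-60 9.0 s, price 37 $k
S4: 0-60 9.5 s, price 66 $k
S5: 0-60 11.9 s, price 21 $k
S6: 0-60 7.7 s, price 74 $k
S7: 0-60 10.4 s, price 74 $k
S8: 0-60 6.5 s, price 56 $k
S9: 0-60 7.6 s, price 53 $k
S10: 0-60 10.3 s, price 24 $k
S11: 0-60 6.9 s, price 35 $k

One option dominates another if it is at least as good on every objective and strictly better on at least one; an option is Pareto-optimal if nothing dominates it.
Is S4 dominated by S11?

Yes

S11 vs S4: 0-60 6.9≤9.5, price 35≤66 — S11 is at least as good on every objective with at least one strict improvement.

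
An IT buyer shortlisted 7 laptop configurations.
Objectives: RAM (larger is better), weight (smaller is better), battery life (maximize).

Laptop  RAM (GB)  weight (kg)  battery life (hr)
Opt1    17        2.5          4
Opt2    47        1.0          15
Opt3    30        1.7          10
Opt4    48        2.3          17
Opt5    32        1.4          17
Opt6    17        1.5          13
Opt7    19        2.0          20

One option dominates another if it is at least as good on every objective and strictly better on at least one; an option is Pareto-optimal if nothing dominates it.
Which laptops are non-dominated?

Opt1: dominated by Opt2 (RAM 47≥17, weight 1.0≤2.5, battery life 15≥4).
Opt2: not dominated (best weight).
Opt3: dominated by Opt2 (RAM 47≥30, weight 1.0≤1.7, battery life 15≥10).
Opt4: not dominated (best RAM).
Opt5: not dominated.
Opt6: dominated by Opt2 (RAM 47≥17, weight 1.0≤1.5, battery life 15≥13).
Opt7: not dominated (best battery life).

Opt2, Opt4, Opt5, Opt7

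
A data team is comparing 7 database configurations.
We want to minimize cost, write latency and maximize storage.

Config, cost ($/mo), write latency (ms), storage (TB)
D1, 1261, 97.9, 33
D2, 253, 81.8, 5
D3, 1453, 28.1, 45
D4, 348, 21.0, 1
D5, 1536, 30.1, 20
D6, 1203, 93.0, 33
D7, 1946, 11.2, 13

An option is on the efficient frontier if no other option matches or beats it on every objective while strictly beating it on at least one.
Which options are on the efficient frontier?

D1: dominated by D6 (cost 1203≤1261, write latency 93.0≤97.9, storage 33≥33).
D2: not dominated (best cost).
D3: not dominated (best storage).
D4: not dominated.
D5: dominated by D3 (cost 1453≤1536, write latency 28.1≤30.1, storage 45≥20).
D6: not dominated.
D7: not dominated (best write latency).

D2, D3, D4, D6, D7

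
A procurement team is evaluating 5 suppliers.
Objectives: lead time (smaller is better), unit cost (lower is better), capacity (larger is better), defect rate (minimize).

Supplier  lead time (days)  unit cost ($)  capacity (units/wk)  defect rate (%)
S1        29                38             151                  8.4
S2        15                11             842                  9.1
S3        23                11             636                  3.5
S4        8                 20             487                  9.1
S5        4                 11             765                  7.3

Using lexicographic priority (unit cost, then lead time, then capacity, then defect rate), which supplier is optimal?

S5

First minimize unit cost: best is 11, kept {S2, S3, S5}.
Then minimize lead time: best is 4, kept {S5}.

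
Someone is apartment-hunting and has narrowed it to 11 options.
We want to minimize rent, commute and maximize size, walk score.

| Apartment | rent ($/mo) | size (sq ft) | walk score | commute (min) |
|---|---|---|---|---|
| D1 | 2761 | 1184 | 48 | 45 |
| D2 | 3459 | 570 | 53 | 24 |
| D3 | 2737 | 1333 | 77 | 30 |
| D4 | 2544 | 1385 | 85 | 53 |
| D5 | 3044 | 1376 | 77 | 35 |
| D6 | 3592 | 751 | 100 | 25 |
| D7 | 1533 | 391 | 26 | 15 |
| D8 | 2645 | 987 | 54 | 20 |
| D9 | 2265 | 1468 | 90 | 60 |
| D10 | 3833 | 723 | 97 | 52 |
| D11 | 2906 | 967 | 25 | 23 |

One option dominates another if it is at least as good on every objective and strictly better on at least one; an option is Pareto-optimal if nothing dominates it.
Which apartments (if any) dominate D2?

D8: rent 2645≤3459, size 987≥570, walk score 54≥53, commute 20≤24 — dominates D2.
Others (D1, D3, D4, D5, D6, D7, D9, D10, D11) are each worse than D2 on at least one objective.

D8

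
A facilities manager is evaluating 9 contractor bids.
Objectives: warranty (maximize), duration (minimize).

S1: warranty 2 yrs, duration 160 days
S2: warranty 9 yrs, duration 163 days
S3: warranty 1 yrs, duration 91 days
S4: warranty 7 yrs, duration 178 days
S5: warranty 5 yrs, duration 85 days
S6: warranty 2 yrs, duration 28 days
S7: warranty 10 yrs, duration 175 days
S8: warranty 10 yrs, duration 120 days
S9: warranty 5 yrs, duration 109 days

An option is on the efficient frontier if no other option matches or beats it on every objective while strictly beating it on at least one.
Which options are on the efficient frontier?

S5, S6, S8

S1: dominated by S5 (warranty 5≥2, duration 85≤160).
S2: dominated by S8 (warranty 10≥9, duration 120≤163).
S3: dominated by S5 (warranty 5≥1, duration 85≤91).
S4: dominated by S2 (warranty 9≥7, duration 163≤178).
S5: not dominated.
S6: not dominated (best duration).
S7: dominated by S8 (warranty 10≥10, duration 120≤175).
S8: not dominated.
S9: dominated by S5 (warranty 5≥5, duration 85≤109).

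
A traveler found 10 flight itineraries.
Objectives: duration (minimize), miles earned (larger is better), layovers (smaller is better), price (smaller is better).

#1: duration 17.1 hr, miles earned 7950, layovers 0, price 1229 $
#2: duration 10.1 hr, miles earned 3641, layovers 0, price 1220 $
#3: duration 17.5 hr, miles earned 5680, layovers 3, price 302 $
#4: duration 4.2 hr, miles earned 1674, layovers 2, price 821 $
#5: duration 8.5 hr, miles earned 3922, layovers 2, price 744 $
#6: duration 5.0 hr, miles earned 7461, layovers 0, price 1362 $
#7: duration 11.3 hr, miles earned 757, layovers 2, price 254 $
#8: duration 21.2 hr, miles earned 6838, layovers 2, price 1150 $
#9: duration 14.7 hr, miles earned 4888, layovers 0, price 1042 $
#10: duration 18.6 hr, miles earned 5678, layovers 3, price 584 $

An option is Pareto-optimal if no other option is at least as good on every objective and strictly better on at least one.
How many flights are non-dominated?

9

#1: not dominated (best miles earned).
#2: not dominated.
#3: not dominated.
#4: not dominated (best duration).
#5: not dominated.
#6: not dominated.
#7: not dominated (best price).
#8: not dominated.
#9: not dominated.
#10: dominated by #3 (duration 17.5≤18.6, miles earned 5680≥5678, layovers 3≤3, price 302≤584).
Pareto-optimal: #1, #2, #3, #4, #5, #6, #7, #8, #9 → 9.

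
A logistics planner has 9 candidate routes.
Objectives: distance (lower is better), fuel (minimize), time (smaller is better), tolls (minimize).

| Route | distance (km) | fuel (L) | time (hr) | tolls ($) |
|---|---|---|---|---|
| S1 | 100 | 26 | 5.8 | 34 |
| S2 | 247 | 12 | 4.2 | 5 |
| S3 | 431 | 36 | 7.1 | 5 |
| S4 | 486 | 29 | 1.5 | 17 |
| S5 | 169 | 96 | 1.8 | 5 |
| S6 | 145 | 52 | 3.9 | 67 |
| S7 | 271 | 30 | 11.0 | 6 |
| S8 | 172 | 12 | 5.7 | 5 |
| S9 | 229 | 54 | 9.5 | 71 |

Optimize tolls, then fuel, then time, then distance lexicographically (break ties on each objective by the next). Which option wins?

S2

First minimize tolls: best is 5, kept {S2, S3, S5, S8}.
Then minimize fuel: best is 12, kept {S2, S8}.
Then minimize time: best is 4.2, kept {S2}.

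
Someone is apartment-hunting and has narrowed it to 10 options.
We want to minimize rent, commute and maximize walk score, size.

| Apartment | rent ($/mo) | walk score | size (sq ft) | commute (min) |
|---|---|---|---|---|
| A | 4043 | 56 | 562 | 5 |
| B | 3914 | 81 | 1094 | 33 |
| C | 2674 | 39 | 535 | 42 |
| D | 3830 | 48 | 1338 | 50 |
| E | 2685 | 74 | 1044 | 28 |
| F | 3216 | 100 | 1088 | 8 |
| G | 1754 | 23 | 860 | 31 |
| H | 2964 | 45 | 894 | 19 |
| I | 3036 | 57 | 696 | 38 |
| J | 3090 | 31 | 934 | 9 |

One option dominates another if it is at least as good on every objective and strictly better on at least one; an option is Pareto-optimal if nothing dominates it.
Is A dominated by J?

J vs A: J is worse on walk score (31 vs 56), so it does not dominate A.

No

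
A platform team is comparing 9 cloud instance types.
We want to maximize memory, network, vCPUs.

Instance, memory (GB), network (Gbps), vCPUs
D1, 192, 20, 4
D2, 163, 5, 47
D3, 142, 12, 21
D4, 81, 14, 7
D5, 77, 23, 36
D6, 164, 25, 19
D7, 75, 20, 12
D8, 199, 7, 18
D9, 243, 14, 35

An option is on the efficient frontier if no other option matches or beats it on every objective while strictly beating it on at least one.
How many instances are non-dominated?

D1: not dominated.
D2: not dominated (best vCPUs).
D3: dominated by D9 (memory 243≥142, network 14≥12, vCPUs 35≥21).
D4: dominated by D6 (memory 164≥81, network 25≥14, vCPUs 19≥7).
D5: not dominated.
D6: not dominated (best network).
D7: dominated by D5 (memory 77≥75, network 23≥20, vCPUs 36≥12).
D8: dominated by D9 (memory 243≥199, network 14≥7, vCPUs 35≥18).
D9: not dominated (best memory).
Pareto-optimal: D1, D2, D5, D6, D9 → 5.

5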